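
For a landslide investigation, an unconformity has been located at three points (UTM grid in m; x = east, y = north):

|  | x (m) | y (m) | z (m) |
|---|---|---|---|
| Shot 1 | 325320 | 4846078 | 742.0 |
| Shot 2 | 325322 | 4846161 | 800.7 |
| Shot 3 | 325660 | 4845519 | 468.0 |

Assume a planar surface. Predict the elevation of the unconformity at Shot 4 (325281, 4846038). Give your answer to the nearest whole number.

701 m

Let the plane be z = a·x + b·y + c.
Shot 2−Shot 1: 2a + 83b = 58.7;  Shot 3−Shot 1: 340a − 559b = −274.
Solving gives a = 0.34328516, b = 0.69895698.
Then c = 742 − a·325320 − b·4846078 = −3498135.59.
At (325281, 4846038): z = 111664.1 + 3387172.1 − 3498135.59 = 700.7 m.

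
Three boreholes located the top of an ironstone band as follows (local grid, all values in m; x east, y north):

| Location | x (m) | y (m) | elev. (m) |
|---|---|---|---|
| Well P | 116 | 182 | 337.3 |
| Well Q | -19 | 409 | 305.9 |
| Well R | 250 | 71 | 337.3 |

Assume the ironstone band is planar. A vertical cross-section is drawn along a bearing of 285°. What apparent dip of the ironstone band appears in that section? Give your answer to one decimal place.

8.4°

Let the plane be z = a·x + b·y + c.
Well Q−Well P: −135a + 227b = −31.4;  Well R−Well P: 134a − 111b = 0.
Solving gives a = −0.22584, b = −0.27264.
Unit vector along 285° is (sin 285°, cos 285°) = (-0.9659, 0.2588).
Slope in that direction = a·(-0.9659) + b·(0.2588) = 0.14758.
Apparent dip = arctan|0.14758| = 8.4° (true dip is 19.5°, so apparent ≤ true as expected).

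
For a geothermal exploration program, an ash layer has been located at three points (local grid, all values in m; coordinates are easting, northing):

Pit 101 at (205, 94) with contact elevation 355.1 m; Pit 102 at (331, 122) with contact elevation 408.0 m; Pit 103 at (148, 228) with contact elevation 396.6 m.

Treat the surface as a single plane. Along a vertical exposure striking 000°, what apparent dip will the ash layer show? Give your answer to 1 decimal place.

24.0°

Two edge vectors: Pit 101→Pit 102 = (126, 28, 52.9), Pit 101→Pit 103 = (-57, 134, 41.5).
Normal n = (Pit 101→Pit 102) × (Pit 101→Pit 103) = (-5926.6, -8244.3, 18480).
So ∂z/∂easting = −n_x/n_z = 0.32070 and ∂z/∂northing = −n_y/n_z = 0.44612.
Unit vector along 000° is (sin 0°, cos 0°) = (0.0000, 1.0000).
Slope in that direction = a·(0.0000) + b·(1.0000) = 0.44612.
Apparent dip = arctan|0.44612| = 24.0° (true dip is 28.8°, so apparent ≤ true as expected).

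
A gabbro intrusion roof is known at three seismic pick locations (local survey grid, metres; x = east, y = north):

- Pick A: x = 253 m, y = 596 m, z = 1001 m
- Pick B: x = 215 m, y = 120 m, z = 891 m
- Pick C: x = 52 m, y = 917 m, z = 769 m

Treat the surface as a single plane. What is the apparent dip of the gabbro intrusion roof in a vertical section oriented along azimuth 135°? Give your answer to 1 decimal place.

Two edge vectors: Pick A→Pick B = (-38, -476, -110), Pick A→Pick C = (-201, 321, -232).
Normal n = (Pick A→Pick B) × (Pick A→Pick C) = (145742, 13294, -107874).
So ∂z/∂x = −n_x/n_z = 1.35104 and ∂z/∂y = −n_y/n_z = 0.12324.
Unit vector along 135° is (sin 135°, cos 135°) = (0.7071, -0.7071).
Slope in that direction = a·(0.7071) + b·(-0.7071) = 0.86819.
Apparent dip = arctan|0.86819| = 41.0° (true dip is 53.6°, so apparent ≤ true as expected).

41.0°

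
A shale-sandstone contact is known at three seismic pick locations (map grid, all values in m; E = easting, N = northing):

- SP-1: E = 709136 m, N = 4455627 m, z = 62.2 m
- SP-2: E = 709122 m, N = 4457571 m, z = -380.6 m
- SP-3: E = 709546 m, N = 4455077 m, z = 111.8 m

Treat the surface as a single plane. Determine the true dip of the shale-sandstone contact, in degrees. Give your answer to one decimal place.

Let the plane be z = a·E + b·N + c.
SP-2−SP-1: −14a + 1944b = −442.8;  SP-3−SP-1: 410a − 550b = 49.6.
Solving gives a = −0.18638, b = −0.22912.
Gradient magnitude |∇z| = √(a² + b²) = √(0.03474 + 0.05250) = 0.29535.
True dip = arctan(0.29535) = 16.5°, dipping toward NE (azimuth ≈ 039°).

16.5°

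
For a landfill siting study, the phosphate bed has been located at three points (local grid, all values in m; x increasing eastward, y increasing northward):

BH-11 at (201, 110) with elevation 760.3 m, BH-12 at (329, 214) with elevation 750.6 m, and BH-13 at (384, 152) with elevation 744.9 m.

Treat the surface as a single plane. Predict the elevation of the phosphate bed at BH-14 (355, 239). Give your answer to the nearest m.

749 m

Let the plane be z = a·x + b·y + c.
BH-12−BH-11: 128a + 104b = −9.7;  BH-13−BH-11: 183a + 42b = −15.4.
Solving gives a = −0.08745, b = 0.01436.
Then c = 760.3 − a·201 − b·110 = 776.30.
At (355, 239): z = −31.0 + 3.4 + 776.30 = 748.7 m.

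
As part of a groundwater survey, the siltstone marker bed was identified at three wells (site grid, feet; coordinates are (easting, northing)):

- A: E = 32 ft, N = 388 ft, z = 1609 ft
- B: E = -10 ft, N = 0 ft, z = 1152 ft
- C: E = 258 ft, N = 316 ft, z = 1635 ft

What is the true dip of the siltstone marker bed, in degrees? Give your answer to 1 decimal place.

50.7°

Let the plane be z = a·E + b·N + c.
B−A: −42a − 388b = −457;  C−A: 226a − 72b = 26.
Solving gives a = 0.47394, b = 1.12653.
Gradient magnitude |∇z| = √(a² + b²) = √(0.22462 + 1.26908) = 1.22217.
True dip = arctan(1.22217) = 50.7°, dipping toward SSW (azimuth ≈ 203°).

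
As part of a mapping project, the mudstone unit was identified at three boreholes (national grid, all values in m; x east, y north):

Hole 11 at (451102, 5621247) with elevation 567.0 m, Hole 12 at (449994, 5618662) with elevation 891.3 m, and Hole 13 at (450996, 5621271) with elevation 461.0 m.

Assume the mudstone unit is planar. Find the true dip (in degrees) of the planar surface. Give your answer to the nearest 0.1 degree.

Two edge vectors: Hole 11→Hole 12 = (-1108, -2585, 324.3), Hole 11→Hole 13 = (-106, 24, -106).
Normal n = (Hole 11→Hole 12) × (Hole 11→Hole 13) = (266226.8, -151823.8, -300602).
So ∂z/∂x = −n_x/n_z = 0.88565 and ∂z/∂y = −n_y/n_z = −0.50507.
Gradient magnitude |∇z| = √(a² + b²) = √(0.78437 + 0.25509) = 1.01954.
True dip = arctan(1.01954) = 45.6°, dipping toward WNW (azimuth ≈ 300°).

45.6°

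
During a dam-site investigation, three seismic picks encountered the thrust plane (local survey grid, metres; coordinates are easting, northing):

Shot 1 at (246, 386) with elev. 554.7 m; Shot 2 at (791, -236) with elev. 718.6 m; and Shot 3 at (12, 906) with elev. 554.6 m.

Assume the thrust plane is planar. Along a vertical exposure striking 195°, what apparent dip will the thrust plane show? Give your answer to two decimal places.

23.18°

Let the plane be z = a·easting + b·northing + c.
Shot 2−Shot 1: 545a − 622b = 163.9;  Shot 3−Shot 1: −234a + 520b = −0.1.
Solving gives a = 0.61781, b = 0.27782.
Unit vector along 195° is (sin 195°, cos 195°) = (-0.2588, -0.9659).
Slope in that direction = a·(-0.2588) + b·(-0.9659) = −0.42825.
Apparent dip = arctan|0.42825| = 23.18° (true dip is 34.1°, so apparent ≤ true as expected).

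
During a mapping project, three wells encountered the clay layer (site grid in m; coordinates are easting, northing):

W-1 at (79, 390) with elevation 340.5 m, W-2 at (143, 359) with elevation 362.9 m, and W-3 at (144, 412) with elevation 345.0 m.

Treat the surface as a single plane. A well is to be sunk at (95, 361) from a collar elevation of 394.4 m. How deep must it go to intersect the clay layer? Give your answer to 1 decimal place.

41.0 m

Two edge vectors: W-1→W-2 = (64, -31, 22.4), W-1→W-3 = (65, 22, 4.5).
Normal n = (W-1→W-2) × (W-1→W-3) = (-632.3, 1168, 3423).
So ∂z/∂easting = −n_x/n_z = 0.18472 and ∂z/∂northing = −n_y/n_z = −0.34122.
Intercept c from W-1: 340.5 − 14.59 + 133.08 = 458.98.
At (95, 361): z_contact = 17.55 − 123.18 + 458.98 = 353.35 m.
Depth below ground = 394.4 − 353.35 = 41.0 m.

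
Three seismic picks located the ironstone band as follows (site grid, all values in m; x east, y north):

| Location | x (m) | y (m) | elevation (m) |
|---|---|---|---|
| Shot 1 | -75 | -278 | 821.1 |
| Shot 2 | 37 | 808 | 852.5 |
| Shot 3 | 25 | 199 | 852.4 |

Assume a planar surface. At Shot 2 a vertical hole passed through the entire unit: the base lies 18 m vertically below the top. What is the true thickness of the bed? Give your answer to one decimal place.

17.0 m

Let the plane be z = a·x + b·y + c.
Shot 2−Shot 1: 112a + 1086b = 31.4;  Shot 3−Shot 1: 100a + 477b = 31.3.
Solving gives a = 0.34461, b = −0.00663.
|∇z| = √(a²+b²) = 0.34467, so dip δ = arctan(0.34467) = 19.02°.
True thickness = vertical thickness × cos δ = 18 × cos 19.02° = 17.0 m.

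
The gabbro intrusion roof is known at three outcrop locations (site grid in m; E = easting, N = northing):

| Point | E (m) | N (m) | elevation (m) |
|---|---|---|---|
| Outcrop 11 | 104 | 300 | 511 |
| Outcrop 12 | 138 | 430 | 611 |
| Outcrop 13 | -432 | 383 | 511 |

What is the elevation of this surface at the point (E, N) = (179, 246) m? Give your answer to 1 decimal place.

Two edge vectors: Outcrop 11→Outcrop 12 = (34, 130, 100), Outcrop 11→Outcrop 13 = (-536, 83, 0).
Normal n = (Outcrop 11→Outcrop 12) × (Outcrop 11→Outcrop 13) = (-8300, -53600, 72502).
So ∂z/∂E = −n_x/n_z = 0.11448 and ∂z/∂N = −n_y/n_z = 0.73929.
Intercept c from Outcrop 11: 511 − 11.91 − 221.79 = 277.31.
At (179, 246): z = 20.5 + 181.9 + 277.31 = 479.7 m.

479.7 m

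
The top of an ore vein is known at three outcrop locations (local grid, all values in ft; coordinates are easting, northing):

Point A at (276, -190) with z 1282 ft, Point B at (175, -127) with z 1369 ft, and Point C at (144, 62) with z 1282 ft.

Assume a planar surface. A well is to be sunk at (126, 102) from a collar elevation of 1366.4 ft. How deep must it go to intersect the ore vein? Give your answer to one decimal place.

88.2 ft

Let the plane be z = a·easting + b·northing + c.
Point B−Point A: −101a + 63b = 87;  Point C−Point A: −132a + 252b = 0.
Solving gives a = −1.27941, b = −0.67017.
Then c = 1282 − a·276 − b·-190 = 1507.79.
At (126, 102): z_contact = −161.21 − 68.36 + 1507.79 = 1278.22 ft.
Depth below ground = 1366.4 − 1278.22 = 88.2 ft.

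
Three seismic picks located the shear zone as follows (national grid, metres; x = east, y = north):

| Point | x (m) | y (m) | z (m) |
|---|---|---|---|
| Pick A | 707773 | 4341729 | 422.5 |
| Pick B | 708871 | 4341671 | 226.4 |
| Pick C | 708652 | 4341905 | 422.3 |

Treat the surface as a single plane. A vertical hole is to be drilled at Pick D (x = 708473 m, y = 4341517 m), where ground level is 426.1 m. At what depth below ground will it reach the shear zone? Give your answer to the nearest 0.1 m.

Let the plane be z = a·x + b·y + c.
Pick B−Pick A: 1098a − 58b = −196.1;  Pick C−Pick A: 879a + 176b = −0.2.
Solving gives a = −0.141363469, b = 0.704877779.
Then c = 422.5 − a·707773 − b·4341729 = −2959912.55.
At (708473, 4341517): z_contact = −100152.20 + 3060238.86 − 2959912.55 = 174.11 m.
Depth below ground = 426.1 − 174.11 = 252.0 m.

252.0 m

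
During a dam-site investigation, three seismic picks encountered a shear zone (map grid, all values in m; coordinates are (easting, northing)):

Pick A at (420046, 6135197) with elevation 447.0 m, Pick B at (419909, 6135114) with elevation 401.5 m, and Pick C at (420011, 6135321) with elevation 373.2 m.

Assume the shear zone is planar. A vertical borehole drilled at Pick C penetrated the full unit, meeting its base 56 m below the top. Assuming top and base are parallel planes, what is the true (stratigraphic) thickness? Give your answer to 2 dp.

Two edge vectors: Pick A→Pick B = (-137, -83, -45.5), Pick A→Pick C = (-35, 124, -73.8).
Normal n = (Pick A→Pick B) × (Pick A→Pick C) = (11767.4, -8518.1, -19893).
So ∂z/∂E = −n_x/n_z = 0.59153 and ∂z/∂N = −n_y/n_z = −0.42820.
|∇z| = √(a²+b²) = 0.73025, so dip δ = arctan(0.73025) = 36.14°.
True thickness = vertical thickness × cos δ = 56 × cos 36.14° = 45.23 m.

45.23 m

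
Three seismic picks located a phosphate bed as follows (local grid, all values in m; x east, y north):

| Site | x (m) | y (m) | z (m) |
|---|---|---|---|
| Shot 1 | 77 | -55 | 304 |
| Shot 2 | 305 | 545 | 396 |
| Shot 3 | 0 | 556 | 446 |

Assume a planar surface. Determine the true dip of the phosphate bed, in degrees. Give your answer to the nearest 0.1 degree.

Let the plane be z = a·x + b·y + c.
Shot 2−Shot 1: 228a + 600b = 92;  Shot 3−Shot 1: −77a + 611b = 142.
Solving gives a = −0.15626, b = 0.21271.
Gradient magnitude |∇z| = √(a² + b²) = √(0.02442 + 0.04525) = 0.26394.
True dip = arctan(0.26394) = 14.8°, dipping toward SE (azimuth ≈ 144°).

14.8°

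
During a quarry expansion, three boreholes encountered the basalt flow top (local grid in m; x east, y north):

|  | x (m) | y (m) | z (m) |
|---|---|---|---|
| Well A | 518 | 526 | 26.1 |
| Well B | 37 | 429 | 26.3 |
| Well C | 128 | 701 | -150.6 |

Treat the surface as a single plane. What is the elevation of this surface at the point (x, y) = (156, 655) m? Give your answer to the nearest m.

-115 m

Let the plane be z = a·x + b·y + c.
Well B−Well A: −481a − 97b = 0.2;  Well C−Well A: −390a + 175b = −176.7.
Solving gives a = 0.14020, b = −0.69727.
Then c = 26.1 − a·518 − b·526 = 320.24.
At (156, 655): z = 21.9 − 456.7 + 320.24 = -114.6 m.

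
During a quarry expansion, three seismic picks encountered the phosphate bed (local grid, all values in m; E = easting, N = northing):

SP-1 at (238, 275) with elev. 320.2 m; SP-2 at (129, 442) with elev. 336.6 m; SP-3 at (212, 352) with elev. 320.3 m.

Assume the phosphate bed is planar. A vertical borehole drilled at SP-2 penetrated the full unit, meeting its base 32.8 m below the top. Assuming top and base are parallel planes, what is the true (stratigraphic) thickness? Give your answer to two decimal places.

Let the plane be z = a·E + b·N + c.
SP-2−SP-1: −109a + 167b = 16.4;  SP-3−SP-1: −26a + 77b = 0.1.
Solving gives a = −0.30760, b = −0.10257.
|∇z| = √(a²+b²) = 0.32425, so dip δ = arctan(0.32425) = 17.97°.
True thickness = vertical thickness × cos δ = 32.8 × cos 17.97° = 31.20 m.

31.20 m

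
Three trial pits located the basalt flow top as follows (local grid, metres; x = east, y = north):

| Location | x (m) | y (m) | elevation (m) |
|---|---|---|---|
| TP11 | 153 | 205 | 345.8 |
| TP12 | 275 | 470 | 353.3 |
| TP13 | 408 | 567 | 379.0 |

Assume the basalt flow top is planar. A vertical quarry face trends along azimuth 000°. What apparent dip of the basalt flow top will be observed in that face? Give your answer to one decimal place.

Let the plane be z = a·x + b·y + c.
TP12−TP11: 122a + 265b = 7.5;  TP13−TP11: 255a + 362b = 33.2.
Solving gives a = 0.25984, b = −0.09132.
Unit vector along 000° is (sin 0°, cos 0°) = (0.0000, 1.0000).
Slope in that direction = a·(0.0000) + b·(1.0000) = −0.09132.
Apparent dip = arctan|0.09132| = 5.2° (true dip is 15.4°, so apparent ≤ true as expected).

5.2°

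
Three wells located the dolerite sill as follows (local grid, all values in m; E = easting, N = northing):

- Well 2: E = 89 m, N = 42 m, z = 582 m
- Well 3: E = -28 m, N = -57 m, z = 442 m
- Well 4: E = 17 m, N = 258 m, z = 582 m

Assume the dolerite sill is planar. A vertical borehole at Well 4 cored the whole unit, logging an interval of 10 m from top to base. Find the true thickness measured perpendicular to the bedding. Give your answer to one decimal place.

Let the plane be z = a·E + b·N + c.
Well 3−Well 2: −117a − 99b = −140;  Well 4−Well 2: −72a + 216b = 0.
Solving gives a = 0.93333, b = 0.31111.
|∇z| = √(a²+b²) = 0.98382, so dip δ = arctan(0.98382) = 44.53°.
True thickness = vertical thickness × cos δ = 10 × cos 44.53° = 7.1 m.

7.1 m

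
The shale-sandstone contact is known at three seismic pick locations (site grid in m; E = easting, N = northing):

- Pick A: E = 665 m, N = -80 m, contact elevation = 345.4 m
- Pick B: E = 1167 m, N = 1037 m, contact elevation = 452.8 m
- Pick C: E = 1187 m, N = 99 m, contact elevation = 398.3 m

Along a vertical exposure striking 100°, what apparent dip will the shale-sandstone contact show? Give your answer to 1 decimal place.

4.0°

Two edge vectors: Pick A→Pick B = (502, 1117, 107.4), Pick A→Pick C = (522, 179, 52.9).
Normal n = (Pick A→Pick B) × (Pick A→Pick C) = (39864.7, 29507, -493216).
So ∂z/∂E = −n_x/n_z = 0.08083 and ∂z/∂N = −n_y/n_z = 0.05983.
Unit vector along 100° is (sin 100°, cos 100°) = (0.9848, -0.1736).
Slope in that direction = a·(0.9848) + b·(-0.1736) = 0.06921.
Apparent dip = arctan|0.06921| = 4.0° (true dip is 5.7°, so apparent ≤ true as expected).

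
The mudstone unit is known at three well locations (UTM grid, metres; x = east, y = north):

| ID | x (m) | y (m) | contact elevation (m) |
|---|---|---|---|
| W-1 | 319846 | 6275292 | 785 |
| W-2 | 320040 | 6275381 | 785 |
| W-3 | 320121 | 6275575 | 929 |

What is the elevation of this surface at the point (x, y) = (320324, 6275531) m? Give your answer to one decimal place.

Two edge vectors: W-1→W-2 = (194, 89, 0), W-1→W-3 = (275, 283, 144).
Normal n = (W-1→W-2) × (W-1→W-3) = (12816, -27936, 30427).
So ∂z/∂x = −n_x/n_z = −0.421204851 and ∂z/∂y = −n_y/n_z = 0.918131922.
Intercept c from W-1: 785 + 134720.69 − 5761545.91 = −5626040.22.
At (320324, 6275531): z = −134922.0 + 5761765.3 − 5626040.22 = 803.1 m.

803.1 m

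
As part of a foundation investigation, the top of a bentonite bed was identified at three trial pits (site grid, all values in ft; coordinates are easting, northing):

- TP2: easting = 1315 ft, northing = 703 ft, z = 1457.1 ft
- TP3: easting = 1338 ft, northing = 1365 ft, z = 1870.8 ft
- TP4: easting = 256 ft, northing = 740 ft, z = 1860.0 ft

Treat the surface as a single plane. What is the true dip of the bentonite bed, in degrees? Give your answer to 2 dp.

Two edge vectors: TP2→TP3 = (23, 662, 413.7), TP2→TP4 = (-1059, 37, 402.9).
Normal n = (TP2→TP3) × (TP2→TP4) = (251412.9, -447375, 701909).
So ∂z/∂easting = −n_x/n_z = −0.35818 and ∂z/∂northing = −n_y/n_z = 0.63737.
Gradient magnitude |∇z| = √(a² + b²) = √(0.12830 + 0.40624) = 0.73112.
True dip = arctan(0.73112) = 36.17°, dipping toward SSE (azimuth ≈ 151°).

36.17°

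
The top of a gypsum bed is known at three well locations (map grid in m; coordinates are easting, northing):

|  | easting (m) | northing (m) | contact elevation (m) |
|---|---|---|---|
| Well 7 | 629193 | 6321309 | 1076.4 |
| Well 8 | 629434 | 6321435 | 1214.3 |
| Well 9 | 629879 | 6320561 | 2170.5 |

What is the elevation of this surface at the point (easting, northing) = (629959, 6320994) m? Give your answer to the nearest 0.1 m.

Let the plane be z = a·easting + b·northing + c.
Well 8−Well 7: 241a + 126b = 137.9;  Well 9−Well 7: 686a − 748b = 1094.1.
Solving gives a = 0.903645240, b = −0.633956371.
Then c = 1076.4 − a·629193 − b·6321309 = 3439943.26.
At (629959, 6320994): z = 569259.5 − 4007234.4 + 3439943.26 = 1968.3 m.

1968.3 m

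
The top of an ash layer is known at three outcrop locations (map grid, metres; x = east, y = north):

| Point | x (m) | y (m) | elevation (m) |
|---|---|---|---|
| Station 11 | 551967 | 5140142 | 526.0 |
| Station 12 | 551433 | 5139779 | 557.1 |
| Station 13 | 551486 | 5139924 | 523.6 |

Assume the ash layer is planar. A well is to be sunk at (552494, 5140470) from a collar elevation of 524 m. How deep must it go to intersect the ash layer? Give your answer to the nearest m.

20 m

Let the plane be z = a·x + b·y + c.
Station 12−Station 11: −534a − 363b = 31.1;  Station 13−Station 11: −481a − 218b = −2.4.
Solving gives a = 0.13148081, b = −0.27909299.
Then c = 526 − a·551967 − b·5140142 = 1362530.51.
At (552494, 5140470): z_contact = 72642.4 − 1434669.1 + 1362530.51 = 503.7 m.
Depth below ground = 524 − 503.7 = 20 m.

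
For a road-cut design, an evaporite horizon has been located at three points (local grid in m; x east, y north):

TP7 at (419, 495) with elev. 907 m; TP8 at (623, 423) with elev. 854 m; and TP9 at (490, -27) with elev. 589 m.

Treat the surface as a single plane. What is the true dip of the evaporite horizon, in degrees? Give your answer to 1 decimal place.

31.2°

Let the plane be z = a·x + b·y + c.
TP8−TP7: 204a − 72b = −53;  TP9−TP7: 71a − 522b = −318.
Solving gives a = −0.04705, b = 0.60280.
Gradient magnitude |∇z| = √(a² + b²) = √(0.00221 + 0.36336) = 0.60463.
True dip = arctan(0.60463) = 31.2°, dipping toward S (azimuth ≈ 176°).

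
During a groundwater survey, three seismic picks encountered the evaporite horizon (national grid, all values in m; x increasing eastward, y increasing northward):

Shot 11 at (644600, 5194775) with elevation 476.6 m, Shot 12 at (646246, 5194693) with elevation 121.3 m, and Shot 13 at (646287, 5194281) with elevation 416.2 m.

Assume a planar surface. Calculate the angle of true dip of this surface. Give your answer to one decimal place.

Two edge vectors: Shot 11→Shot 12 = (1646, -82, -355.3), Shot 11→Shot 13 = (1687, -494, -60.4).
Normal n = (Shot 11→Shot 12) × (Shot 11→Shot 13) = (-170565.4, -499972.7, -674790).
So ∂z/∂x = −n_x/n_z = −0.25277 and ∂z/∂y = −n_y/n_z = −0.74093.
Gradient magnitude |∇z| = √(a² + b²) = √(0.06389 + 0.54898) = 0.78286.
True dip = arctan(0.78286) = 38.1°, dipping toward NNE (azimuth ≈ 019°).

38.1°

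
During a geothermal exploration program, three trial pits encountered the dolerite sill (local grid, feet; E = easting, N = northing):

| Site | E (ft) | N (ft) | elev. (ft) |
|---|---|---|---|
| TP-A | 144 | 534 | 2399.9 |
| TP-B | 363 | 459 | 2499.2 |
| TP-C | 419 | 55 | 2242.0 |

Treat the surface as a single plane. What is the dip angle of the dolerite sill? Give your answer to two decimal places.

45.51°

Two edge vectors: TP-A→TP-B = (219, -75, 99.3), TP-A→TP-C = (275, -479, -157.9).
Normal n = (TP-A→TP-B) × (TP-A→TP-C) = (59407.2, 61887.6, -84276).
So ∂z/∂E = −n_x/n_z = 0.70491 and ∂z/∂N = −n_y/n_z = 0.73434.
Gradient magnitude |∇z| = √(a² + b²) = √(0.49690 + 0.53926) = 1.01792.
True dip = arctan(1.01792) = 45.51°, dipping toward SW (azimuth ≈ 224°).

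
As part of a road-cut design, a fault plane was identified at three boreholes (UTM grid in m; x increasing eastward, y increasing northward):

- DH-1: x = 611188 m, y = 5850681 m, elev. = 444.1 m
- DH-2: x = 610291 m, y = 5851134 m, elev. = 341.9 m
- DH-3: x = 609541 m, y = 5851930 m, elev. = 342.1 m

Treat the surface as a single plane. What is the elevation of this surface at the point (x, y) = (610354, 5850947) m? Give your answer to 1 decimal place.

317.2 m

Two edge vectors: DH-1→DH-2 = (-897, 453, -102.2), DH-1→DH-3 = (-1647, 1249, -102).
Normal n = (DH-1→DH-2) × (DH-1→DH-3) = (81441.8, 76829.4, -374262).
So ∂z/∂x = −n_x/n_z = 0.217606383 and ∂z/∂y = −n_y/n_z = 0.205282396.
Intercept c from DH-1: 444.1 − 132998.41 − 1201041.81 = −1333596.12.
At (610354, 5850947): z = 132816.9 + 1201096.4 − 1333596.12 = 317.2 m.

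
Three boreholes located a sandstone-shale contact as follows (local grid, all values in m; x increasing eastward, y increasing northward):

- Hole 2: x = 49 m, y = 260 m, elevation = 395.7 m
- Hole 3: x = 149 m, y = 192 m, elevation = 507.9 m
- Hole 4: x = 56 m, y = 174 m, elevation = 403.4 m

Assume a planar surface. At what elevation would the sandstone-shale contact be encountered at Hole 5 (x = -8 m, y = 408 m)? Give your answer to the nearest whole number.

Two edge vectors: Hole 2→Hole 3 = (100, -68, 112.2), Hole 2→Hole 4 = (7, -86, 7.7).
Normal n = (Hole 2→Hole 3) × (Hole 2→Hole 4) = (9125.6, 15.4, -8124).
So ∂z/∂x = −n_x/n_z = 1.12329 and ∂z/∂y = −n_y/n_z = 0.00190.
Intercept c from Hole 2: 395.7 − 55.04 − 0.49 = 340.17.
At (-8, 408): z = −9.0 + 0.8 + 340.17 = 332.0 m.

332 m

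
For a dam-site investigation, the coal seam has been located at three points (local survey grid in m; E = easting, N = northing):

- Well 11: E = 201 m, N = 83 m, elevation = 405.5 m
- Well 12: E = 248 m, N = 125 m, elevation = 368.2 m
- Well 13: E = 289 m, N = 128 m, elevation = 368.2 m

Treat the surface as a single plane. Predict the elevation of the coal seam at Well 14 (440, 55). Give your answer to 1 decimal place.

449.5 m

Two edge vectors: Well 11→Well 12 = (47, 42, -37.3), Well 11→Well 13 = (88, 45, -37.3).
Normal n = (Well 11→Well 12) × (Well 11→Well 13) = (111.9, -1529.3, -1581).
So ∂z/∂E = −n_x/n_z = 0.07078 and ∂z/∂N = −n_y/n_z = −0.96730.
Intercept c from Well 11: 405.5 − 14.23 + 80.29 = 471.56.
At (440, 55): z = 31.1 − 53.2 + 471.56 = 449.5 m.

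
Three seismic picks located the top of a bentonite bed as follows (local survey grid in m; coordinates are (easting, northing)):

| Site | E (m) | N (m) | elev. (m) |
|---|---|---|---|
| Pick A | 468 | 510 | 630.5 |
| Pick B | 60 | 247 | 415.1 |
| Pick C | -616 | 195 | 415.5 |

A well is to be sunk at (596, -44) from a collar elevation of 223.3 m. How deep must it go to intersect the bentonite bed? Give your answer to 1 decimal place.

117.8 m

Let the plane be z = a·E + b·N + c.
Pick B−Pick A: −408a − 263b = −215.4;  Pick C−Pick A: −1084a − 315b = −215.
Solving gives a = −0.07221, b = 0.93103.
Then c = 630.5 − a·468 − b·510 = 189.47.
At (596, -44): z_contact = −43.04 − 40.97 + 189.47 = 105.47 m.
Depth below ground = 223.3 − 105.47 = 117.8 m.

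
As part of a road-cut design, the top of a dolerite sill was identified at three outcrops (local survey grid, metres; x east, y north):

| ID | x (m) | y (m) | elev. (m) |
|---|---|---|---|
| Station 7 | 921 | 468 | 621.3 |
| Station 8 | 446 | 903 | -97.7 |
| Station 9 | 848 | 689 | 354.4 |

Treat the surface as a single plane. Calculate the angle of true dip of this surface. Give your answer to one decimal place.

Let the plane be z = a·x + b·y + c.
Station 8−Station 7: −475a + 435b = −719;  Station 9−Station 7: −73a + 221b = −266.9.
Solving gives a = 0.58451, b = −1.01462.
Gradient magnitude |∇z| = √(a² + b²) = √(0.34165 + 1.02945) = 1.17094.
True dip = arctan(1.17094) = 49.5°, dipping toward NNW (azimuth ≈ 330°).

49.5°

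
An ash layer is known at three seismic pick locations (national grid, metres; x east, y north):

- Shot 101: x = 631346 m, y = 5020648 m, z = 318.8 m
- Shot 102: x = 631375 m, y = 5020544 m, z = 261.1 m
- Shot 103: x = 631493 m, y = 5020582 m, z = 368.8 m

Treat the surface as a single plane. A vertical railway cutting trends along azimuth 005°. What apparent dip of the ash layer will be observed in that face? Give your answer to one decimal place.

38.6°

Let the plane be z = a·x + b·y + c.
Shot 102−Shot 101: 29a − 104b = −57.7;  Shot 103−Shot 101: 147a − 66b = 50.
Solving gives a = 0.67356, b = 0.74263.
Unit vector along 005° is (sin 5°, cos 5°) = (0.0872, 0.9962).
Slope in that direction = a·(0.0872) + b·(0.9962) = 0.79851.
Apparent dip = arctan|0.79851| = 38.6° (true dip is 45.1°, so apparent ≤ true as expected).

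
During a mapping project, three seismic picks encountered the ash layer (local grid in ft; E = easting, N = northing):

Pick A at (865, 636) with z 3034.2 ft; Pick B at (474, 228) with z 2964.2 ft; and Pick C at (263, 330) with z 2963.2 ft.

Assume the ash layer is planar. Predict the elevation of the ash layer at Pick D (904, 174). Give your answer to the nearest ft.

2984 ft

Two edge vectors: Pick A→Pick B = (-391, -408, -70), Pick A→Pick C = (-602, -306, -71).
Normal n = (Pick A→Pick B) × (Pick A→Pick C) = (7548, 14379, -125970).
So ∂z/∂E = −n_x/n_z = 0.05992 and ∂z/∂N = −n_y/n_z = 0.11415.
Intercept c from Pick A: 3034.2 − 51.83 − 72.60 = 2909.77.
At (904, 174): z = 54.2 + 19.9 + 2909.77 = 2983.8 ft.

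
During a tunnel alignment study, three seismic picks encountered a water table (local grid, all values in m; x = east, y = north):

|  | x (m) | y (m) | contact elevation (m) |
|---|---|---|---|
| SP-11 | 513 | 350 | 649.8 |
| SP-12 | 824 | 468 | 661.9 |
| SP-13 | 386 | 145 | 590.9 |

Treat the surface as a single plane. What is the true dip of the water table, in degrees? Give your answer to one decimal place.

19.6°

Two edge vectors: SP-11→SP-12 = (311, 118, 12.1), SP-11→SP-13 = (-127, -205, -58.9).
Normal n = (SP-11→SP-12) × (SP-11→SP-13) = (-4469.7, 16781.2, -48769).
So ∂z/∂x = −n_x/n_z = −0.09165 and ∂z/∂y = −n_y/n_z = 0.34410.
Gradient magnitude |∇z| = √(a² + b²) = √(0.00840 + 0.11840) = 0.35609.
True dip = arctan(0.35609) = 19.6°, dipping toward SSE (azimuth ≈ 165°).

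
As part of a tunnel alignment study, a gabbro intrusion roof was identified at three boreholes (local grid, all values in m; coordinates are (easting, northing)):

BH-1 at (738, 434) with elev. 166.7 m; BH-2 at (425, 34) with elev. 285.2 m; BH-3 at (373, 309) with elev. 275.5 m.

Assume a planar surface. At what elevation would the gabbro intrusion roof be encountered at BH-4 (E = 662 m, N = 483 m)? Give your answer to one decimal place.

182.9 m

Let the plane be z = a·E + b·N + c.
BH-2−BH-1: −313a − 400b = 118.5;  BH-3−BH-1: −365a − 125b = 108.8.
Solving gives a = −0.26861, b = −0.08606.
Then c = 166.7 − a·738 − b·434 = 402.28.
At (662, 483): z = −177.8 − 41.6 + 402.28 = 182.9 m.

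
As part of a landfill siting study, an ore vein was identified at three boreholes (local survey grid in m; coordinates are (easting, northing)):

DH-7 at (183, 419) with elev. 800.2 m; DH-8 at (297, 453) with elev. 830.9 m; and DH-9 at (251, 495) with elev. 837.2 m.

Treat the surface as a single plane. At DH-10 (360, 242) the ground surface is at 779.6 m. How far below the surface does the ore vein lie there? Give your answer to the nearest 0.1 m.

Let the plane be z = a·E + b·N + c.
DH-8−DH-7: 114a + 34b = 30.7;  DH-9−DH-7: 68a + 76b = 37.
Solving gives a = 0.16927, b = 0.33539.
Then c = 800.2 − a·183 − b·419 = 628.70.
At (360, 242): z_contact = 60.94 + 81.16 + 628.70 = 770.80 m.
Depth below ground = 779.6 − 770.80 = 8.8 m.

8.8 m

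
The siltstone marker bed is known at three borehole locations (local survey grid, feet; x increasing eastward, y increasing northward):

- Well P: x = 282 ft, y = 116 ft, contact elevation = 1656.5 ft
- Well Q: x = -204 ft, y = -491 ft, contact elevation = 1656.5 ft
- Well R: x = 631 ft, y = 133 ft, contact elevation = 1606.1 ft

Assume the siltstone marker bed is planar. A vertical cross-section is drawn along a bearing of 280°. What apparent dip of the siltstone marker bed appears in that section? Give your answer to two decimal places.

9.59°

Let the plane be z = a·x + b·y + c.
Well Q−Well P: −486a − 607b = 0;  Well R−Well P: 349a + 17b = −50.4.
Solving gives a = −0.15027, b = 0.12032.
Unit vector along 280° is (sin 280°, cos 280°) = (-0.9848, 0.1736).
Slope in that direction = a·(-0.9848) + b·(0.1736) = 0.16888.
Apparent dip = arctan|0.16888| = 9.59° (true dip is 10.9°, so apparent ≤ true as expected).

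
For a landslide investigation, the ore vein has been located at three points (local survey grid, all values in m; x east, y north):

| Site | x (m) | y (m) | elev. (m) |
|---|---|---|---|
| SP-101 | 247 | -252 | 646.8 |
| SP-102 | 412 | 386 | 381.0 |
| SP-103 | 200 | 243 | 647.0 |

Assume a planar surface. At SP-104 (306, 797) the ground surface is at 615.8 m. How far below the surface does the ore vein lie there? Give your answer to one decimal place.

155.6 m

Two edge vectors: SP-101→SP-102 = (165, 638, -265.8), SP-101→SP-103 = (-47, 495, 0.2).
Normal n = (SP-101→SP-102) × (SP-101→SP-103) = (131698.6, 12459.6, 111661).
So ∂z/∂x = −n_x/n_z = −1.17945 and ∂z/∂y = −n_y/n_z = −0.11158.
Intercept c from SP-101: 646.8 + 291.32 − 28.12 = 910.01.
At (306, 797): z_contact = −360.91 − 88.93 + 910.01 = 460.16 m.
Depth below ground = 615.8 − 460.16 = 155.6 m.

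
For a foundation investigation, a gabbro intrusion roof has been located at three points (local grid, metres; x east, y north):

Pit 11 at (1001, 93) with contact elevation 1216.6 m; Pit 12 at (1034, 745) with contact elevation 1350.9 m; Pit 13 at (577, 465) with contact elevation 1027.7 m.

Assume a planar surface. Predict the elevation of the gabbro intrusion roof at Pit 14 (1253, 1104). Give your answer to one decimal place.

Let the plane be z = a·x + b·y + c.
Pit 12−Pit 11: 33a + 652b = 134.3;  Pit 13−Pit 11: −424a + 372b = −188.9.
Solving gives a = 0.599612, b = 0.175633.
Then c = 1216.6 − a·1001 − b·93 = 600.05.
At (1253, 1104): z = 751.3 + 193.9 + 600.05 = 1545.3 m.

1545.3 m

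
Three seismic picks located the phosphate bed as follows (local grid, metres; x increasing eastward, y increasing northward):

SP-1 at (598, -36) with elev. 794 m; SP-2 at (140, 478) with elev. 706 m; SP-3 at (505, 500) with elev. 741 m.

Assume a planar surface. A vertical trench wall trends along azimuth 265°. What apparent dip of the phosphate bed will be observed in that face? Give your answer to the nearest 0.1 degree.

Let the plane be z = a·x + b·y + c.
SP-2−SP-1: −458a + 514b = −88;  SP-3−SP-1: −93a + 536b = −53.
Solving gives a = 0.10080, b = −0.08139.
Unit vector along 265° is (sin 265°, cos 265°) = (-0.9962, -0.0872).
Slope in that direction = a·(-0.9962) + b·(-0.0872) = −0.09332.
Apparent dip = arctan|0.09332| = 5.3° (true dip is 7.4°, so apparent ≤ true as expected).

5.3°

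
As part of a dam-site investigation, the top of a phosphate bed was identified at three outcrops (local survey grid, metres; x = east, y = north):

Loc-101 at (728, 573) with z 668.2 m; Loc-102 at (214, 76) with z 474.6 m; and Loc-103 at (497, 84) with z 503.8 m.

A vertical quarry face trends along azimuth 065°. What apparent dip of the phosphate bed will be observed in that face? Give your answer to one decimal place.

11.8°

Let the plane be z = a·x + b·y + c.
Loc-102−Loc-101: −514a − 497b = −193.6;  Loc-103−Loc-101: −231a − 489b = −164.4.
Solving gives a = 0.09494, b = 0.29135.
Unit vector along 065° is (sin 65°, cos 65°) = (0.9063, 0.4226).
Slope in that direction = a·(0.9063) + b·(0.4226) = 0.20918.
Apparent dip = arctan|0.20918| = 11.8° (true dip is 17.0°, so apparent ≤ true as expected).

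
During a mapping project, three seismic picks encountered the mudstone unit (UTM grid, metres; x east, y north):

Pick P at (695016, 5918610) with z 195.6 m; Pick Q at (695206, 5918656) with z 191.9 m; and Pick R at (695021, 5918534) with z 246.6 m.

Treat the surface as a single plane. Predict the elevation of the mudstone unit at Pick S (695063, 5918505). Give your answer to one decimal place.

271.7 m

Two edge vectors: Pick P→Pick Q = (190, 46, -3.7), Pick P→Pick R = (5, -76, 51).
Normal n = (Pick P→Pick Q) × (Pick P→Pick R) = (2064.8, -9708.5, -14670).
So ∂z/∂x = −n_x/n_z = 0.140749830 and ∂z/∂y = −n_y/n_z = −0.661792774.
Intercept c from Pick P: 195.6 − 97823.38 + 3916893.33 = 3819265.55.
At (695063, 5918505): z = 97830.0 − 3916823.8 + 3819265.55 = 271.7 m.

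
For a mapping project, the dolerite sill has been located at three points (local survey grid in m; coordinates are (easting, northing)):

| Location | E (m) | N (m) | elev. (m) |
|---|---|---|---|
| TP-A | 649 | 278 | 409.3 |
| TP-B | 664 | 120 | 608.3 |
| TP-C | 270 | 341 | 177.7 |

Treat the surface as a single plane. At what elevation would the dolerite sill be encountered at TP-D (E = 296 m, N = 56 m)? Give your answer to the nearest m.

Two edge vectors: TP-A→TP-B = (15, -158, 199), TP-A→TP-C = (-379, 63, -231.6).
Normal n = (TP-A→TP-B) × (TP-A→TP-C) = (24055.8, -71947, -58937).
So ∂z/∂E = −n_x/n_z = 0.40816 and ∂z/∂N = −n_y/n_z = −1.22074.
Intercept c from TP-A: 409.3 − 264.90 + 339.37 = 483.77.
At (296, 56): z = 120.8 − 68.4 + 483.77 = 536.2 m.

536 m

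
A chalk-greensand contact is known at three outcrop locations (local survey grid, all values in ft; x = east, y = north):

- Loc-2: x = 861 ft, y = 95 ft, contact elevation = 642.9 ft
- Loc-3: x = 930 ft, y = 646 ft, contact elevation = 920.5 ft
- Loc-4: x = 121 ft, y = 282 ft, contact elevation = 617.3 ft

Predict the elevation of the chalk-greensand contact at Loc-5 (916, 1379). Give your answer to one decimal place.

Two edge vectors: Loc-2→Loc-3 = (69, 551, 277.6), Loc-2→Loc-4 = (-740, 187, -25.6).
Normal n = (Loc-2→Loc-3) × (Loc-2→Loc-4) = (-66016.8, -203657.6, 420643).
So ∂z/∂x = −n_x/n_z = 0.156943 and ∂z/∂y = −n_y/n_z = 0.484158.
Intercept c from Loc-2: 642.9 − 135.13 − 45.99 = 461.78.
At (916, 1379): z = 143.8 + 667.7 + 461.78 = 1273.2 ft.

1273.2 ft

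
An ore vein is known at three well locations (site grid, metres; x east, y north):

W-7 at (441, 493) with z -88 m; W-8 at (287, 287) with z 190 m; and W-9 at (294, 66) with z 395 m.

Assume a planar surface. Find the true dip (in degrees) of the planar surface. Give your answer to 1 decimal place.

47.4°

Let the plane be z = a·x + b·y + c.
W-8−W-7: −154a − 206b = 278;  W-9−W-7: −147a − 427b = 483.
Solving gives a = −0.54144, b = −0.94475.
Gradient magnitude |∇z| = √(a² + b²) = √(0.29315 + 0.89256) = 1.08890.
True dip = arctan(1.08890) = 47.4°, dipping toward NNE (azimuth ≈ 030°).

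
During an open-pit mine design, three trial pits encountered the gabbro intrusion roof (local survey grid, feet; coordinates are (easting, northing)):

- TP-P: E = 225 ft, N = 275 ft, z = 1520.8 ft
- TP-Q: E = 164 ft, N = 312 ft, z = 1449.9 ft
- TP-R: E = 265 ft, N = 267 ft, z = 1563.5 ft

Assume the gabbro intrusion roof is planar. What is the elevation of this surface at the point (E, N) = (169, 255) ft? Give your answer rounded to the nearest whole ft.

1468 ft

Let the plane be z = a·E + b·N + c.
TP-Q−TP-P: −61a + 37b = −70.9;  TP-R−TP-P: 40a − 8b = 42.7.
Solving gives a = 1.02087, b = −0.23317.
Then c = 1520.8 − a·225 − b·275 = 1355.23.
At (169, 255): z = 172.5 − 59.5 + 1355.23 = 1468.3 ft.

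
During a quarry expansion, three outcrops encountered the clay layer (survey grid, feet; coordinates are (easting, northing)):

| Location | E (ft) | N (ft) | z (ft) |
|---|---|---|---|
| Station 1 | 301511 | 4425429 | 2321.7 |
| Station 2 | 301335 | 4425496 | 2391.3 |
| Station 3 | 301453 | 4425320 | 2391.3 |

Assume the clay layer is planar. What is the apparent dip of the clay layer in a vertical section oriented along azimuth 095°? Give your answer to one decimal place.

26.5°

Let the plane be z = a·E + b·N + c.
Station 2−Station 1: −176a + 67b = 69.6;  Station 3−Station 1: −58a − 109b = 69.6.
Solving gives a = −0.53098, b = −0.35599.
Unit vector along 095° is (sin 95°, cos 95°) = (0.9962, -0.0872).
Slope in that direction = a·(0.9962) + b·(-0.0872) = −0.49793.
Apparent dip = arctan|0.49793| = 26.5° (true dip is 32.6°, so apparent ≤ true as expected).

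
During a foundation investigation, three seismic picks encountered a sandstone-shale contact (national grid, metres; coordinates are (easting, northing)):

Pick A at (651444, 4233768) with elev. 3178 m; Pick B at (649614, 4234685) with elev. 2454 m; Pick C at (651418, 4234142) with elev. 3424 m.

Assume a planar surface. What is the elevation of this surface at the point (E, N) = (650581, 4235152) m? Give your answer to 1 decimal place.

Let the plane be z = a·E + b·N + c.
Pick B−Pick A: −1830a + 917b = −724;  Pick C−Pick A: −26a + 374b = 246.
Solving gives a = 0.751399532, b = 0.709990342.
Then c = 3178 − a·651444 − b·4233768 = −3492251.11.
At (650581, 4235152): z = 488846.3 + 3006917.0 − 3492251.11 = 3512.2 m.

3512.2 m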